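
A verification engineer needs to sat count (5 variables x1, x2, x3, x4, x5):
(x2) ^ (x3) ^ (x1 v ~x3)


CNF with 3 clauses over 5 vars (32 assignments).
An assignment satisfies CNF iff every clause has >=1 true literal.
Check each row (bits = x1,x2,x3,x4,x5; clause T/F shown):
  row 0 [00000]: clauses=FFT -> 0
  row 1 [00001]: clauses=FFT -> 0
  row 2 [00010]: clauses=FFT -> 0
  row 3 [00011]: clauses=FFT -> 0
  row 4 [00100]: clauses=FTF -> 0
  row 5 [00101]: clauses=FTF -> 0
  row 6 [00110]: clauses=FTF -> 0
  row 7 [00111]: clauses=FTF -> 0
  row 8 [01000]: clauses=TFT -> 0
  row 9 [01001]: clauses=TFT -> 0
  row 10 [01010]: clauses=TFT -> 0
  row 11 [01011]: clauses=TFT -> 0
  row 12 [01100]: clauses=TTF -> 0
  row 13 [01101]: clauses=TTF -> 0
  row 14 [01110]: clauses=TTF -> 0
  row 15 [01111]: clauses=TTF -> 0
  row 16 [10000]: clauses=FFT -> 0
  row 17 [10001]: clauses=FFT -> 0
  row 18 [10010]: clauses=FFT -> 0
  row 19 [10011]: clauses=FFT -> 0
  row 20 [10100]: clauses=FTT -> 0
  row 21 [10101]: clauses=FTT -> 0
  row 22 [10110]: clauses=FTT -> 0
  row 23 [10111]: clauses=FTT -> 0
  row 24 [11000]: clauses=TFT -> 0
  row 25 [11001]: clauses=TFT -> 0
  row 26 [11010]: clauses=TFT -> 0
  row 27 [11011]: clauses=TFT -> 0
  row 28 [11100]: clauses=TTT -> 1
  row 29 [11101]: clauses=TTT -> 1
  row 30 [11110]: clauses=TTT -> 1
  row 31 [11111]: clauses=TTT -> 1
Full result column, 8 rows per line (x1,x2 fixed per line; x3,x4,x5 runs 000..111 left to right):
  rows 0-7 [x1,x2=00]: 00000000  (ones: 0)
  rows 8-15 [x1,x2=01]: 00000000  (ones: 0)
  rows 16-23 [x1,x2=10]: 00000000  (ones: 0)
  rows 24-31 [x1,x2=11]: 00001111  (ones: 4)
Satisfying assignments = 0+0+0+4 = 4

4


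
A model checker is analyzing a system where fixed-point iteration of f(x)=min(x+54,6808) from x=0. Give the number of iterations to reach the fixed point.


Step 1: x=0, cap=6808, increment=54
Step 2: x grows by 54 each step until capped at 6808; fixed point is x=6808
Step 3: iterations = ceil(6808/54) = 127

127


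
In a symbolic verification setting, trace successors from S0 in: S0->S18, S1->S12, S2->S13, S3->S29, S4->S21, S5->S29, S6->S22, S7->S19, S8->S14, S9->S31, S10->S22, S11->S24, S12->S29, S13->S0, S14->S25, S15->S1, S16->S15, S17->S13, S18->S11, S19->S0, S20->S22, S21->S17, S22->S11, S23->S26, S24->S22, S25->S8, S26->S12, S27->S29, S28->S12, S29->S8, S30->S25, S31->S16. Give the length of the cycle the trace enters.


Trace from S0 until a state repeats:
  S0 -> S18 -> S11 -> S24 -> S22 -> S11
S11 first seen at step 2, revisited at step 5.
Cycle length = 5 - 2 = 3

3


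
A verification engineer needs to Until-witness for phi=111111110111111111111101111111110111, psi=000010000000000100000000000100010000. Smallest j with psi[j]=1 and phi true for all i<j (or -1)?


(phi U psi) at 0: need smallest j with psi[j]=1 and phi[i]=1 for all i in [0,j).
Scan from step 0:
  step 0: phi=1, psi=0 -> continue
  step 1: phi=1, psi=0 -> continue
  step 2: phi=1, psi=0 -> continue
  step 3: phi=1, psi=0 -> continue
  step 4: psi=1 and phi held for [0,4) -> witness found
Witness step = 4

4


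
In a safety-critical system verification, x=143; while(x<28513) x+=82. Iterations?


Step 1: x goes from 143 toward 28513 by 82; the body runs while x<28513, so iterations = ceil((bound-start)/step)
Step 2: Distance=28370
Step 3: ceil(28370/82)=346

346


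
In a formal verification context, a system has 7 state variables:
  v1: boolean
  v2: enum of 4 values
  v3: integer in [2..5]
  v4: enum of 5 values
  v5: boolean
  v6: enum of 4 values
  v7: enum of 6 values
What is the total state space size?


State space = product of domain sizes of all variables.
Domain sizes:
  v1 (boolean): 2
  v2 (enum of 4 values): 4
  v3 (integer in [2..5]): 4
  v4 (enum of 5 values): 5
  v5 (boolean): 2
  v6 (enum of 4 values): 4
  v7 (enum of 6 values): 6
Product = 2 * 4 * 4 * 5 * 2 * 4 * 6 = 7680

7680


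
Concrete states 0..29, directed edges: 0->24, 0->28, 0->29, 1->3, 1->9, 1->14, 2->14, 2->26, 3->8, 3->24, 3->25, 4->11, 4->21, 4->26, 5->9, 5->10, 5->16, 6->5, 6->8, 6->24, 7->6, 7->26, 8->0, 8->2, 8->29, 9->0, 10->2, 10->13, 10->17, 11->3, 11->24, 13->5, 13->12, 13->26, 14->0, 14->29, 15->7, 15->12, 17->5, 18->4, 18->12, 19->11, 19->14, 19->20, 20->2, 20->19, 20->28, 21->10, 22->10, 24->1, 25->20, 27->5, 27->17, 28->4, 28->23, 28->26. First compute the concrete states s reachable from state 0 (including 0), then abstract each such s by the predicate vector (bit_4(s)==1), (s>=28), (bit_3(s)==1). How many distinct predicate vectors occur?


BFS from 0:
Concrete reachable: {0, 1, 2, 3, 4, 5, 8, 9, 10, 11, 12, 13, 14, 16, 17, 19, 20, 21, 23, 24, 25, 26, 28, 29}
Abstract via predicates (bit_4(s)==1), (s>=28), (bit_3(s)==1):
  (0,0,0) <- {0, 1, 2, 3, 4, 5}
  (0,0,1) <- {8, 9, 10, 11, 12, 13, 14}
  (1,0,0) <- {16, 17, 19, 20, 21, 23}
  (1,0,1) <- {24, 25, 26}
  (1,1,1) <- {28, 29}
Distinct abstract states = 5

5


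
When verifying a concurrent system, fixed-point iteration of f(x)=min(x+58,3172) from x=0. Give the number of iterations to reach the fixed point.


Step 1: x=0, cap=3172, increment=58
Step 2: x grows by 58 each step until capped at 3172; fixed point is x=3172
Step 3: iterations = ceil(3172/58) = 55

55


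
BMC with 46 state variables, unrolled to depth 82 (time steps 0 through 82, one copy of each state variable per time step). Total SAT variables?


BMC unrolls to depth k, creating one copy of each state var for steps 0..k.
Step count = 82 + 1 = 83 (steps 0 through 82)
Vars per step = 46
Total = 46 * 83 = 3818

3818


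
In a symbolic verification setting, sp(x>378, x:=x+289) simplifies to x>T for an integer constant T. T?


Formula: sp(P, x:=E) = exists old_x. (x = E[old_x/x]) AND P[old_x/x] (old_x is the value of x before the assignment; eliminate old_x by solving x = E[old_x/x] for old_x)
Step 1: Precondition P: x>378, i.e. old_x > 378
Step 2: Assignment gives x = old_x + 289, so old_x = x - 289
Step 3: Substitute into P: x - 289 > 378
Step 4: Simplify: x > 378+289 = 667

667


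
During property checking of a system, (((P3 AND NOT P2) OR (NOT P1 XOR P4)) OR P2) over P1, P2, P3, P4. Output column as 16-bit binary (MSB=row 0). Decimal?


Formula: (((P3 AND NOT P2) OR (NOT P1 XOR P4)) OR P2) over P1, P2, P3, P4 (16 rows)
Evaluate each row (bits = P1,P2,P3,P4, MSB first):
  row 0 [0000]: (((0 AND NOT 0) OR (NOT 0 XOR 0)) OR 0) -> 1
  row 1 [0001]: (((0 AND NOT 0) OR (NOT 0 XOR 1)) OR 0) -> 0
  row 2 [0010]: (((1 AND NOT 0) OR (NOT 0 XOR 0)) OR 0) -> 1
  row 3 [0011]: (((1 AND NOT 0) OR (NOT 0 XOR 1)) OR 0) -> 1
  row 4 [0100]: (((0 AND NOT 1) OR (NOT 0 XOR 0)) OR 1) -> 1
  row 5 [0101]: (((0 AND NOT 1) OR (NOT 0 XOR 1)) OR 1) -> 1
  row 6 [0110]: (((1 AND NOT 1) OR (NOT 0 XOR 0)) OR 1) -> 1
  row 7 [0111]: (((1 AND NOT 1) OR (NOT 0 XOR 1)) OR 1) -> 1
  row 8 [1000]: (((0 AND NOT 0) OR (NOT 1 XOR 0)) OR 0) -> 0
  row 9 [1001]: (((0 AND NOT 0) OR (NOT 1 XOR 1)) OR 0) -> 1
  row 10 [1010]: (((1 AND NOT 0) OR (NOT 1 XOR 0)) OR 0) -> 1
  row 11 [1011]: (((1 AND NOT 0) OR (NOT 1 XOR 1)) OR 0) -> 1
  row 12 [1100]: (((0 AND NOT 1) OR (NOT 1 XOR 0)) OR 1) -> 1
  row 13 [1101]: (((0 AND NOT 1) OR (NOT 1 XOR 1)) OR 1) -> 1
  row 14 [1110]: (((1 AND NOT 1) OR (NOT 1 XOR 0)) OR 1) -> 1
  row 15 [1111]: (((1 AND NOT 1) OR (NOT 1 XOR 1)) OR 1) -> 1
Full result column, 4 rows per line (P1,P2 fixed per line; P3,P4 runs 00..11 left to right):
  rows 0-3 [P1,P2=00]: 1011  = hex B
  rows 4-7 [P1,P2=01]: 1111  = hex F
  rows 8-11 [P1,P2=10]: 0111  = hex 7
  rows 12-15 [P1,P2=11]: 1111  = hex F
Output column (row 0 .. row 15) = 1011111101111111
Output column grouped in 4s = 1011 1111 0111 1111 = 0xBF7F
Convert to decimal digit by digit (value = value*16 + digit):
  B -> 11
  11*16 + 15 (F) = 191
  191*16 + 7 = 3063
  3063*16 + 15 (F) = 49023
Decimal = 49023

49023


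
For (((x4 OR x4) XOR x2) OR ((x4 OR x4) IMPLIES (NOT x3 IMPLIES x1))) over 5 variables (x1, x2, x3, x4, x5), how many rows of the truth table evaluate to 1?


Formula: (((x4 OR x4) XOR x2) OR ((x4 OR x4) IMPLIES (NOT x3 IMPLIES x1))) over 5 vars (32 rows)
Evaluate each row (x1, x2, x3, x4, x5 as bits, MSB first):
  row 0 [00000]: (((0 OR 0) XOR 0) OR ((0 OR 0) IMPLIES (NOT 0 IMPLIES 0))) -> 1
  row 1 [00001]: (((0 OR 0) XOR 0) OR ((0 OR 0) IMPLIES (NOT 0 IMPLIES 0))) -> 1
  row 2 [00010]: (((1 OR 1) XOR 0) OR ((1 OR 1) IMPLIES (NOT 0 IMPLIES 0))) -> 1
  row 3 [00011]: (((1 OR 1) XOR 0) OR ((1 OR 1) IMPLIES (NOT 0 IMPLIES 0))) -> 1
  row 4 [00100]: (((0 OR 0) XOR 0) OR ((0 OR 0) IMPLIES (NOT 1 IMPLIES 0))) -> 1
  row 5 [00101]: (((0 OR 0) XOR 0) OR ((0 OR 0) IMPLIES (NOT 1 IMPLIES 0))) -> 1
  row 6 [00110]: (((1 OR 1) XOR 0) OR ((1 OR 1) IMPLIES (NOT 1 IMPLIES 0))) -> 1
  row 7 [00111]: (((1 OR 1) XOR 0) OR ((1 OR 1) IMPLIES (NOT 1 IMPLIES 0))) -> 1
  row 8 [01000]: (((0 OR 0) XOR 1) OR ((0 OR 0) IMPLIES (NOT 0 IMPLIES 0))) -> 1
  row 9 [01001]: (((0 OR 0) XOR 1) OR ((0 OR 0) IMPLIES (NOT 0 IMPLIES 0))) -> 1
  row 10 [01010]: (((1 OR 1) XOR 1) OR ((1 OR 1) IMPLIES (NOT 0 IMPLIES 0))) -> 0
  row 11 [01011]: (((1 OR 1) XOR 1) OR ((1 OR 1) IMPLIES (NOT 0 IMPLIES 0))) -> 0
  row 12 [01100]: (((0 OR 0) XOR 1) OR ((0 OR 0) IMPLIES (NOT 1 IMPLIES 0))) -> 1
  row 13 [01101]: (((0 OR 0) XOR 1) OR ((0 OR 0) IMPLIES (NOT 1 IMPLIES 0))) -> 1
  row 14 [01110]: (((1 OR 1) XOR 1) OR ((1 OR 1) IMPLIES (NOT 1 IMPLIES 0))) -> 1
  row 15 [01111]: (((1 OR 1) XOR 1) OR ((1 OR 1) IMPLIES (NOT 1 IMPLIES 0))) -> 1
  row 16 [10000]: (((0 OR 0) XOR 0) OR ((0 OR 0) IMPLIES (NOT 0 IMPLIES 1))) -> 1
  row 17 [10001]: (((0 OR 0) XOR 0) OR ((0 OR 0) IMPLIES (NOT 0 IMPLIES 1))) -> 1
  row 18 [10010]: (((1 OR 1) XOR 0) OR ((1 OR 1) IMPLIES (NOT 0 IMPLIES 1))) -> 1
  row 19 [10011]: (((1 OR 1) XOR 0) OR ((1 OR 1) IMPLIES (NOT 0 IMPLIES 1))) -> 1
  row 20 [10100]: (((0 OR 0) XOR 0) OR ((0 OR 0) IMPLIES (NOT 1 IMPLIES 1))) -> 1
  row 21 [10101]: (((0 OR 0) XOR 0) OR ((0 OR 0) IMPLIES (NOT 1 IMPLIES 1))) -> 1
  row 22 [10110]: (((1 OR 1) XOR 0) OR ((1 OR 1) IMPLIES (NOT 1 IMPLIES 1))) -> 1
  row 23 [10111]: (((1 OR 1) XOR 0) OR ((1 OR 1) IMPLIES (NOT 1 IMPLIES 1))) -> 1
  row 24 [11000]: (((0 OR 0) XOR 1) OR ((0 OR 0) IMPLIES (NOT 0 IMPLIES 1))) -> 1
  row 25 [11001]: (((0 OR 0) XOR 1) OR ((0 OR 0) IMPLIES (NOT 0 IMPLIES 1))) -> 1
  row 26 [11010]: (((1 OR 1) XOR 1) OR ((1 OR 1) IMPLIES (NOT 0 IMPLIES 1))) -> 1
  row 27 [11011]: (((1 OR 1) XOR 1) OR ((1 OR 1) IMPLIES (NOT 0 IMPLIES 1))) -> 1
  row 28 [11100]: (((0 OR 0) XOR 1) OR ((0 OR 0) IMPLIES (NOT 1 IMPLIES 1))) -> 1
  row 29 [11101]: (((0 OR 0) XOR 1) OR ((0 OR 0) IMPLIES (NOT 1 IMPLIES 1))) -> 1
  row 30 [11110]: (((1 OR 1) XOR 1) OR ((1 OR 1) IMPLIES (NOT 1 IMPLIES 1))) -> 1
  row 31 [11111]: (((1 OR 1) XOR 1) OR ((1 OR 1) IMPLIES (NOT 1 IMPLIES 1))) -> 1
Full result column, 8 rows per line (x1,x2 fixed per line; x3,x4,x5 runs 000..111 left to right):
  rows 0-7 [x1,x2=00]: 11111111  (ones: 8)
  rows 8-15 [x1,x2=01]: 11001111  (ones: 6)
  rows 16-23 [x1,x2=10]: 11111111  (ones: 8)
  rows 24-31 [x1,x2=11]: 11111111  (ones: 8)
Count of 1-rows = 8+6+8+8 = 30

30


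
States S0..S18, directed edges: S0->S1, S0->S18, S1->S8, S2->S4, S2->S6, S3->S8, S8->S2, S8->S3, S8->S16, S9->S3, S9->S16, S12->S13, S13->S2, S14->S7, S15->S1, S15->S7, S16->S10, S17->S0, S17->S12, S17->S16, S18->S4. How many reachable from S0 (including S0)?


BFS from S0:
  layer 0: {S0}
  layer 1: {S1, S18}
  layer 2: {S4, S8}
  layer 3: {S2, S3, S16}
  layer 4: {S6, S10}
Reachable set: {S0, S1, S2, S3, S4, S6, S8, S10, S16, S18}
Count = 10

10


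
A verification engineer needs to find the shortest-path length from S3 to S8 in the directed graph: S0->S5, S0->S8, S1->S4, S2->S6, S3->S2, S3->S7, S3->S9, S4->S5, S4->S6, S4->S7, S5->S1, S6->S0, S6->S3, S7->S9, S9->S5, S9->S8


BFS layer-by-layer from S3:
  dist 0: {S3}
  dist 1: {S2, S7, S9}
  dist 2: {S5, S6, S8}
  -> S8 reached at distance 2
Shortest path length = 2

2


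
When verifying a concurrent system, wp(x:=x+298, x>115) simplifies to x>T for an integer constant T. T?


Formula: wp(x:=E, P) = P[E/x] (substitute E for x in postcondition)
Step 1: Postcondition: x>115
Step 2: Substitute x+298 for x: x+298>115
Step 3: Solve for x: x > 115-298 = -183

-183


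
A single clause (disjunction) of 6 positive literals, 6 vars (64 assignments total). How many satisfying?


Step 1: Total=2^6=64
Step 2: Unsat when all 6 false: 2^0=1
Step 3: Sat=64-1=63

63


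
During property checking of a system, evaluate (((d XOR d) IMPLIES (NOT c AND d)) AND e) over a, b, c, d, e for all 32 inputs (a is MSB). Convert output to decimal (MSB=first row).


Formula: (((d XOR d) IMPLIES (NOT c AND d)) AND e) over a, b, c, d, e (32 rows)
Evaluate each row (bits = a,b,c,d,e, MSB first):
  row 0 [00000]: (((0 XOR 0) IMPLIES (NOT 0 AND 0)) AND 0) -> 0
  row 1 [00001]: (((0 XOR 0) IMPLIES (NOT 0 AND 0)) AND 1) -> 1
  row 2 [00010]: (((1 XOR 1) IMPLIES (NOT 0 AND 1)) AND 0) -> 0
  row 3 [00011]: (((1 XOR 1) IMPLIES (NOT 0 AND 1)) AND 1) -> 1
  row 4 [00100]: (((0 XOR 0) IMPLIES (NOT 1 AND 0)) AND 0) -> 0
  row 5 [00101]: (((0 XOR 0) IMPLIES (NOT 1 AND 0)) AND 1) -> 1
  row 6 [00110]: (((1 XOR 1) IMPLIES (NOT 1 AND 1)) AND 0) -> 0
  row 7 [00111]: (((1 XOR 1) IMPLIES (NOT 1 AND 1)) AND 1) -> 1
  row 8 [01000]: (((0 XOR 0) IMPLIES (NOT 0 AND 0)) AND 0) -> 0
  row 9 [01001]: (((0 XOR 0) IMPLIES (NOT 0 AND 0)) AND 1) -> 1
  row 10 [01010]: (((1 XOR 1) IMPLIES (NOT 0 AND 1)) AND 0) -> 0
  row 11 [01011]: (((1 XOR 1) IMPLIES (NOT 0 AND 1)) AND 1) -> 1
  row 12 [01100]: (((0 XOR 0) IMPLIES (NOT 1 AND 0)) AND 0) -> 0
  row 13 [01101]: (((0 XOR 0) IMPLIES (NOT 1 AND 0)) AND 1) -> 1
  row 14 [01110]: (((1 XOR 1) IMPLIES (NOT 1 AND 1)) AND 0) -> 0
  row 15 [01111]: (((1 XOR 1) IMPLIES (NOT 1 AND 1)) AND 1) -> 1
  row 16 [10000]: (((0 XOR 0) IMPLIES (NOT 0 AND 0)) AND 0) -> 0
  row 17 [10001]: (((0 XOR 0) IMPLIES (NOT 0 AND 0)) AND 1) -> 1
  row 18 [10010]: (((1 XOR 1) IMPLIES (NOT 0 AND 1)) AND 0) -> 0
  row 19 [10011]: (((1 XOR 1) IMPLIES (NOT 0 AND 1)) AND 1) -> 1
  row 20 [10100]: (((0 XOR 0) IMPLIES (NOT 1 AND 0)) AND 0) -> 0
  row 21 [10101]: (((0 XOR 0) IMPLIES (NOT 1 AND 0)) AND 1) -> 1
  row 22 [10110]: (((1 XOR 1) IMPLIES (NOT 1 AND 1)) AND 0) -> 0
  row 23 [10111]: (((1 XOR 1) IMPLIES (NOT 1 AND 1)) AND 1) -> 1
  row 24 [11000]: (((0 XOR 0) IMPLIES (NOT 0 AND 0)) AND 0) -> 0
  row 25 [11001]: (((0 XOR 0) IMPLIES (NOT 0 AND 0)) AND 1) -> 1
  row 26 [11010]: (((1 XOR 1) IMPLIES (NOT 0 AND 1)) AND 0) -> 0
  row 27 [11011]: (((1 XOR 1) IMPLIES (NOT 0 AND 1)) AND 1) -> 1
  row 28 [11100]: (((0 XOR 0) IMPLIES (NOT 1 AND 0)) AND 0) -> 0
  row 29 [11101]: (((0 XOR 0) IMPLIES (NOT 1 AND 0)) AND 1) -> 1
  row 30 [11110]: (((1 XOR 1) IMPLIES (NOT 1 AND 1)) AND 0) -> 0
  row 31 [11111]: (((1 XOR 1) IMPLIES (NOT 1 AND 1)) AND 1) -> 1
Full result column, 4 rows per line (a,b,c fixed per line; d,e runs 00..11 left to right):
  rows 0-3 [a,b,c=000]: 0101  = hex 5
  rows 4-7 [a,b,c=001]: 0101  = hex 5
  rows 8-11 [a,b,c=010]: 0101  = hex 5
  rows 12-15 [a,b,c=011]: 0101  = hex 5
  rows 16-19 [a,b,c=100]: 0101  = hex 5
  rows 20-23 [a,b,c=101]: 0101  = hex 5
  rows 24-27 [a,b,c=110]: 0101  = hex 5
  rows 28-31 [a,b,c=111]: 0101  = hex 5
Output column (row 0 .. row 31) = 01010101010101010101010101010101
Output column grouped in 4s = 0101 0101 0101 0101 0101 0101 0101 0101 = 0x55555555
Convert to decimal digit by digit (value = value*16 + digit):
  5 -> 5
  5*16 + 5 = 85
  85*16 + 5 = 1365
  1365*16 + 5 = 21845
  21845*16 + 5 = 349525
  349525*16 + 5 = 5592405
  5592405*16 + 5 = 89478485
  89478485*16 + 5 = 1431655765
Decimal = 1431655765

1431655765


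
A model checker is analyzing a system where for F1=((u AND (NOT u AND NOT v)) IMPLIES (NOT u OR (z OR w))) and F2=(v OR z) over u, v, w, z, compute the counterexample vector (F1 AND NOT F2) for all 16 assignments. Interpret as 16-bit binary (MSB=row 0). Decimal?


F1 = ((u AND (NOT u AND NOT v)) IMPLIES (NOT u OR (z OR w)))
F2 = (v OR z)
Counterexample to F1=>F2 is where F1=1 and F2=0.
Evaluate each row (bits = u,v,w,z, MSB first):
  row 0 [0000]: F1=1 F2=0 -> F1&~F2 -> 1
  row 1 [0001]: F1=1 F2=1 -> F1&~F2 -> 0
  row 2 [0010]: F1=1 F2=0 -> F1&~F2 -> 1
  row 3 [0011]: F1=1 F2=1 -> F1&~F2 -> 0
  row 4 [0100]: F1=1 F2=1 -> F1&~F2 -> 0
  row 5 [0101]: F1=1 F2=1 -> F1&~F2 -> 0
  row 6 [0110]: F1=1 F2=1 -> F1&~F2 -> 0
  row 7 [0111]: F1=1 F2=1 -> F1&~F2 -> 0
  row 8 [1000]: F1=1 F2=0 -> F1&~F2 -> 1
  row 9 [1001]: F1=1 F2=1 -> F1&~F2 -> 0
  row 10 [1010]: F1=1 F2=0 -> F1&~F2 -> 1
  row 11 [1011]: F1=1 F2=1 -> F1&~F2 -> 0
  row 12 [1100]: F1=1 F2=1 -> F1&~F2 -> 0
  row 13 [1101]: F1=1 F2=1 -> F1&~F2 -> 0
  row 14 [1110]: F1=1 F2=1 -> F1&~F2 -> 0
  row 15 [1111]: F1=1 F2=1 -> F1&~F2 -> 0
Full result column, 4 rows per line (u,v fixed per line; w,z runs 00..11 left to right):
  rows 0-3 [u,v=00]: 1010  = hex A
  rows 4-7 [u,v=01]: 0000  = hex 0
  rows 8-11 [u,v=10]: 1010  = hex A
  rows 12-15 [u,v=11]: 0000  = hex 0
Counterexample vector (row 0 .. row 15) = 1010000010100000
Output column grouped in 4s = 1010 0000 1010 0000 = 0xA0A0
Convert to decimal digit by digit (value = value*16 + digit):
  A -> 10
  10*16 + 0 = 160
  160*16 + 10 (A) = 2570
  2570*16 + 0 = 41120
Decimal = 41120

41120


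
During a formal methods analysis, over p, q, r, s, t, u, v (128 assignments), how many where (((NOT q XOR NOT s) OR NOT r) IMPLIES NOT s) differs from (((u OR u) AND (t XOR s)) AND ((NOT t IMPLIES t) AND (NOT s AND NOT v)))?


F1 = (((NOT q XOR NOT s) OR NOT r) IMPLIES NOT s)
F2 = (((u OR u) AND (t XOR s)) AND ((NOT t IMPLIES t) AND (NOT s AND NOT v)))
Evaluate both on each of 128 rows (bits = p,q,r,s,t,u,v):
  row 0 [0000000]: F1=1 F2=0 (differ) -> 1
  row 1 [0000001]: F1=1 F2=0 (differ) -> 1
  row 2 [0000010]: F1=1 F2=0 (differ) -> 1
  row 3 [0000011]: F1=1 F2=0 (differ) -> 1
  row 4 [0000100]: F1=1 F2=0 (differ) -> 1
  (every remaining row is evaluated the same way; all 128 results are listed next)
Full result column, 8 rows per line (p,q,r,s fixed per line; t,u,v runs 000..111 left to right):
  rows 0-7 [p,q,r,s=0000]: 11111101  (ones: 7)
  rows 8-15 [p,q,r,s=0001]: 00000000  (ones: 0)
  rows 16-23 [p,q,r,s=0010]: 11111101  (ones: 7)
  rows 24-31 [p,q,r,s=0011]: 00000000  (ones: 0)
  rows 32-39 [p,q,r,s=0100]: 11111101  (ones: 7)
  rows 40-47 [p,q,r,s=0101]: 00000000  (ones: 0)
  rows 48-55 [p,q,r,s=0110]: 11111101  (ones: 7)
  rows 56-63 [p,q,r,s=0111]: 11111111  (ones: 8)
  rows 64-71 [p,q,r,s=1000]: 11111101  (ones: 7)
  rows 72-79 [p,q,r,s=1001]: 00000000  (ones: 0)
  rows 80-87 [p,q,r,s=1010]: 11111101  (ones: 7)
  rows 88-95 [p,q,r,s=1011]: 00000000  (ones: 0)
  rows 96-103 [p,q,r,s=1100]: 11111101  (ones: 7)
  rows 104-111 [p,q,r,s=1101]: 00000000  (ones: 0)
  rows 112-119 [p,q,r,s=1110]: 11111101  (ones: 7)
  rows 120-127 [p,q,r,s=1111]: 11111111  (ones: 8)
Disagreements = 7+0+7+0+7+0+7+8+7+0+7+0+7+0+7+8 = 72

72


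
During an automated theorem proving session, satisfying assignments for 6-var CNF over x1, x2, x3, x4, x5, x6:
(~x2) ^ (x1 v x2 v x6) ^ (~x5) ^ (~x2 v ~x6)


CNF with 4 clauses over 6 vars (64 assignments).
An assignment satisfies CNF iff every clause has >=1 true literal.
Check each row (bits = x1,x2,x3,x4,x5,x6; clause T/F shown):
  row 0 [000000]: clauses=TFTT -> 0
  row 1 [000001]: clauses=TTTT -> 1
  row 2 [000010]: clauses=TFFT -> 0
  row 3 [000011]: clauses=TTFT -> 0
  row 4 [000100]: clauses=TFTT -> 0
  (every remaining row is evaluated the same way; all 64 results are listed next)
Full result column, 8 rows per line (x1,x2,x3 fixed per line; x4,x5,x6 runs 000..111 left to right):
  rows 0-7 [x1,x2,x3=000]: 01000100  (ones: 2)
  rows 8-15 [x1,x2,x3=001]: 01000100  (ones: 2)
  rows 16-23 [x1,x2,x3=010]: 00000000  (ones: 0)
  rows 24-31 [x1,x2,x3=011]: 00000000  (ones: 0)
  rows 32-39 [x1,x2,x3=100]: 11001100  (ones: 4)
  rows 40-47 [x1,x2,x3=101]: 11001100  (ones: 4)
  rows 48-55 [x1,x2,x3=110]: 00000000  (ones: 0)
  rows 56-63 [x1,x2,x3=111]: 00000000  (ones: 0)
Satisfying assignments = 2+2+0+0+4+4+0+0 = 12

12


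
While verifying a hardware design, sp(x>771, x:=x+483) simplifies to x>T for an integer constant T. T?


Formula: sp(P, x:=E) = exists old_x. (x = E[old_x/x]) AND P[old_x/x] (old_x is the value of x before the assignment; eliminate old_x by solving x = E[old_x/x] for old_x)
Step 1: Precondition P: x>771, i.e. old_x > 771
Step 2: Assignment gives x = old_x + 483, so old_x = x - 483
Step 3: Substitute into P: x - 483 > 771
Step 4: Simplify: x > 771+483 = 1254

1254


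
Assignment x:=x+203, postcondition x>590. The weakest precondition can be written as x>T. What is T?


Formula: wp(x:=E, P) = P[E/x] (substitute E for x in postcondition)
Step 1: Postcondition: x>590
Step 2: Substitute x+203 for x: x+203>590
Step 3: Solve for x: x > 590-203 = 387

387


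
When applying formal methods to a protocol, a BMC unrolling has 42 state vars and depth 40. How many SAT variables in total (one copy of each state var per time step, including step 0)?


BMC unrolls to depth k, creating one copy of each state var for steps 0..k.
Step count = 40 + 1 = 41 (steps 0 through 40)
Vars per step = 42
Total = 42 * 41 = 1722

1722


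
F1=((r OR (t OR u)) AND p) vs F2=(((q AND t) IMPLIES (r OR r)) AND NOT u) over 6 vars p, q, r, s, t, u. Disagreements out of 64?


F1 = ((r OR (t OR u)) AND p)
F2 = (((q AND t) IMPLIES (r OR r)) AND NOT u)
Evaluate both on each of 64 rows (bits = p,q,r,s,t,u):
  row 0 [000000]: F1=0 F2=1 (differ) -> 1
  row 1 [000001]: F1=0 F2=0 -> 0
  row 2 [000010]: F1=0 F2=1 (differ) -> 1
  row 3 [000011]: F1=0 F2=0 -> 0
  row 4 [000100]: F1=0 F2=1 (differ) -> 1
  (every remaining row is evaluated the same way; all 64 results are listed next)
Full result column, 8 rows per line (p,q,r fixed per line; s,t,u runs 000..111 left to right):
  rows 0-7 [p,q,r=000]: 10101010  (ones: 4)
  rows 8-15 [p,q,r=001]: 10101010  (ones: 4)
  rows 16-23 [p,q,r=010]: 10001000  (ones: 2)
  rows 24-31 [p,q,r=011]: 10101010  (ones: 4)
  rows 32-39 [p,q,r=100]: 11011101  (ones: 6)
  rows 40-47 [p,q,r=101]: 01010101  (ones: 4)
  rows 48-55 [p,q,r=110]: 11111111  (ones: 8)
  rows 56-63 [p,q,r=111]: 01010101  (ones: 4)
Disagreements = 4+4+2+4+6+4+8+4 = 36

36


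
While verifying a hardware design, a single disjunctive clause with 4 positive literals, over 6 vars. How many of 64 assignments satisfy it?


Step 1: Total=2^6=64
Step 2: Unsat when all 4 false: 2^2=4
Step 3: Sat=64-4=60

60


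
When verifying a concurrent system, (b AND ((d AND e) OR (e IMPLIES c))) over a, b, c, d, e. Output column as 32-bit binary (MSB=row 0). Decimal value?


Formula: (b AND ((d AND e) OR (e IMPLIES c))) over a, b, c, d, e (32 rows)
Evaluate each row (bits = a,b,c,d,e, MSB first):
  row 0 [00000]: (0 AND ((0 AND 0) OR (0 IMPLIES 0))) -> 0
  row 1 [00001]: (0 AND ((0 AND 1) OR (1 IMPLIES 0))) -> 0
  row 2 [00010]: (0 AND ((1 AND 0) OR (0 IMPLIES 0))) -> 0
  row 3 [00011]: (0 AND ((1 AND 1) OR (1 IMPLIES 0))) -> 0
  row 4 [00100]: (0 AND ((0 AND 0) OR (0 IMPLIES 1))) -> 0
  row 5 [00101]: (0 AND ((0 AND 1) OR (1 IMPLIES 1))) -> 0
  row 6 [00110]: (0 AND ((1 AND 0) OR (0 IMPLIES 1))) -> 0
  row 7 [00111]: (0 AND ((1 AND 1) OR (1 IMPLIES 1))) -> 0
  row 8 [01000]: (1 AND ((0 AND 0) OR (0 IMPLIES 0))) -> 1
  row 9 [01001]: (1 AND ((0 AND 1) OR (1 IMPLIES 0))) -> 0
  row 10 [01010]: (1 AND ((1 AND 0) OR (0 IMPLIES 0))) -> 1
  row 11 [01011]: (1 AND ((1 AND 1) OR (1 IMPLIES 0))) -> 1
  row 12 [01100]: (1 AND ((0 AND 0) OR (0 IMPLIES 1))) -> 1
  row 13 [01101]: (1 AND ((0 AND 1) OR (1 IMPLIES 1))) -> 1
  row 14 [01110]: (1 AND ((1 AND 0) OR (0 IMPLIES 1))) -> 1
  row 15 [01111]: (1 AND ((1 AND 1) OR (1 IMPLIES 1))) -> 1
  row 16 [10000]: (0 AND ((0 AND 0) OR (0 IMPLIES 0))) -> 0
  row 17 [10001]: (0 AND ((0 AND 1) OR (1 IMPLIES 0))) -> 0
  row 18 [10010]: (0 AND ((1 AND 0) OR (0 IMPLIES 0))) -> 0
  row 19 [10011]: (0 AND ((1 AND 1) OR (1 IMPLIES 0))) -> 0
  row 20 [10100]: (0 AND ((0 AND 0) OR (0 IMPLIES 1))) -> 0
  row 21 [10101]: (0 AND ((0 AND 1) OR (1 IMPLIES 1))) -> 0
  row 22 [10110]: (0 AND ((1 AND 0) OR (0 IMPLIES 1))) -> 0
  row 23 [10111]: (0 AND ((1 AND 1) OR (1 IMPLIES 1))) -> 0
  row 24 [11000]: (1 AND ((0 AND 0) OR (0 IMPLIES 0))) -> 1
  row 25 [11001]: (1 AND ((0 AND 1) OR (1 IMPLIES 0))) -> 0
  row 26 [11010]: (1 AND ((1 AND 0) OR (0 IMPLIES 0))) -> 1
  row 27 [11011]: (1 AND ((1 AND 1) OR (1 IMPLIES 0))) -> 1
  row 28 [11100]: (1 AND ((0 AND 0) OR (0 IMPLIES 1))) -> 1
  row 29 [11101]: (1 AND ((0 AND 1) OR (1 IMPLIES 1))) -> 1
  row 30 [11110]: (1 AND ((1 AND 0) OR (0 IMPLIES 1))) -> 1
  row 31 [11111]: (1 AND ((1 AND 1) OR (1 IMPLIES 1))) -> 1
Full result column, 4 rows per line (a,b,c fixed per line; d,e runs 00..11 left to right):
  rows 0-3 [a,b,c=000]: 0000  = hex 0
  rows 4-7 [a,b,c=001]: 0000  = hex 0
  rows 8-11 [a,b,c=010]: 1011  = hex B
  rows 12-15 [a,b,c=011]: 1111  = hex F
  rows 16-19 [a,b,c=100]: 0000  = hex 0
  rows 20-23 [a,b,c=101]: 0000  = hex 0
  rows 24-27 [a,b,c=110]: 1011  = hex B
  rows 28-31 [a,b,c=111]: 1111  = hex F
Output column (row 0 .. row 31) = 00000000101111110000000010111111
Output column grouped in 4s = 0000 0000 1011 1111 0000 0000 1011 1111 = 0x00BF00BF
Convert to decimal digit by digit (value = value*16 + digit):
  0 -> 0
  0*16 + 0 = 0
  0*16 + 11 (B) = 11
  11*16 + 15 (F) = 191
  191*16 + 0 = 3056
  3056*16 + 0 = 48896
  48896*16 + 11 (B) = 782347
  782347*16 + 15 (F) = 12517567
Decimal = 12517567

12517567


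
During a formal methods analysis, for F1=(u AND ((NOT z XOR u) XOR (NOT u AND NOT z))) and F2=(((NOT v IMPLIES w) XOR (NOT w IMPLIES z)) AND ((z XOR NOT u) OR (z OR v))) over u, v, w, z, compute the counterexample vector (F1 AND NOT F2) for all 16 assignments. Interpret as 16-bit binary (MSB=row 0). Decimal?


F1 = (u AND ((NOT z XOR u) XOR (NOT u AND NOT z)))
F2 = (((NOT v IMPLIES w) XOR (NOT w IMPLIES z)) AND ((z XOR NOT u) OR (z OR v)))
Counterexample to F1=>F2 is where F1=1 and F2=0.
Evaluate each row (bits = u,v,w,z, MSB first):
  row 0 [0000]: F1=0 F2=0 -> F1&~F2 -> 0
  row 1 [0001]: F1=0 F2=1 -> F1&~F2 -> 0
  row 2 [0010]: F1=0 F2=0 -> F1&~F2 -> 0
  row 3 [0011]: F1=0 F2=0 -> F1&~F2 -> 0
  row 4 [0100]: F1=0 F2=1 -> F1&~F2 -> 0
  row 5 [0101]: F1=0 F2=0 -> F1&~F2 -> 0
  row 6 [0110]: F1=0 F2=0 -> F1&~F2 -> 0
  row 7 [0111]: F1=0 F2=0 -> F1&~F2 -> 0
  row 8 [1000]: F1=0 F2=0 -> F1&~F2 -> 0
  row 9 [1001]: F1=1 F2=1 -> F1&~F2 -> 0
  row 10 [1010]: F1=0 F2=0 -> F1&~F2 -> 0
  row 11 [1011]: F1=1 F2=0 -> F1&~F2 -> 1
  row 12 [1100]: F1=0 F2=1 -> F1&~F2 -> 0
  row 13 [1101]: F1=1 F2=0 -> F1&~F2 -> 1
  row 14 [1110]: F1=0 F2=0 -> F1&~F2 -> 0
  row 15 [1111]: F1=1 F2=0 -> F1&~F2 -> 1
Full result column, 4 rows per line (u,v fixed per line; w,z runs 00..11 left to right):
  rows 0-3 [u,v=00]: 0000  = hex 0
  rows 4-7 [u,v=01]: 0000  = hex 0
  rows 8-11 [u,v=10]: 0001  = hex 1
  rows 12-15 [u,v=11]: 0101  = hex 5
Counterexample vector (row 0 .. row 15) = 0000000000010101
Output column grouped in 4s = 0000 0000 0001 0101 = 0x0015
Convert to decimal digit by digit (value = value*16 + digit):
  0 -> 0
  0*16 + 0 = 0
  0*16 + 1 = 1
  1*16 + 5 = 21
Decimal = 21

21


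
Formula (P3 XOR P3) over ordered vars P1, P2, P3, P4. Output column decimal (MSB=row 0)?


Formula: (P3 XOR P3) over P1, P2, P3, P4 (16 rows)
Evaluate each row (bits = P1,P2,P3,P4, MSB first):
  row 0 [0000]: (0 XOR 0) -> 0
  row 1 [0001]: (0 XOR 0) -> 0
  row 2 [0010]: (1 XOR 1) -> 0
  row 3 [0011]: (1 XOR 1) -> 0
  row 4 [0100]: (0 XOR 0) -> 0
  row 5 [0101]: (0 XOR 0) -> 0
  row 6 [0110]: (1 XOR 1) -> 0
  row 7 [0111]: (1 XOR 1) -> 0
  row 8 [1000]: (0 XOR 0) -> 0
  row 9 [1001]: (0 XOR 0) -> 0
  row 10 [1010]: (1 XOR 1) -> 0
  row 11 [1011]: (1 XOR 1) -> 0
  row 12 [1100]: (0 XOR 0) -> 0
  row 13 [1101]: (0 XOR 0) -> 0
  row 14 [1110]: (1 XOR 1) -> 0
  row 15 [1111]: (1 XOR 1) -> 0
Full result column, 4 rows per line (P1,P2 fixed per line; P3,P4 runs 00..11 left to right):
  rows 0-3 [P1,P2=00]: 0000  = hex 0
  rows 4-7 [P1,P2=01]: 0000  = hex 0
  rows 8-11 [P1,P2=10]: 0000  = hex 0
  rows 12-15 [P1,P2=11]: 0000  = hex 0
Output column (row 0 .. row 15) = 0000000000000000
Output column grouped in 4s = 0000 0000 0000 0000 = 0x0000
Convert to decimal digit by digit (value = value*16 + digit):
  0 -> 0
  0*16 + 0 = 0
  0*16 + 0 = 0
  0*16 + 0 = 0
Decimal = 0

0


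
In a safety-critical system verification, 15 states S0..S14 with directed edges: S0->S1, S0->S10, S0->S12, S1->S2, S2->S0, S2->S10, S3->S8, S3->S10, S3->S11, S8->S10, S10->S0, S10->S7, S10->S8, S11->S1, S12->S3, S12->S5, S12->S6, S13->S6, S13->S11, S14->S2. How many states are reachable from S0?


BFS from S0:
  layer 0: {S0}
  layer 1: {S1, S10, S12}
  layer 2: {S2, S3, S5, S6, S7, S8}
  layer 3: {S11}
Reachable set: {S0, S1, S2, S3, S5, S6, S7, S8, S10, S11, S12}
Count = 11

11


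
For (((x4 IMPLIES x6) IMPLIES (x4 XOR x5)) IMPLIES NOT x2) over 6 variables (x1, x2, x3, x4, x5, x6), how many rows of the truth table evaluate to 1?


Formula: (((x4 IMPLIES x6) IMPLIES (x4 XOR x5)) IMPLIES NOT x2) over 6 vars (64 rows)
Evaluate each row (x1, x2, x3, x4, x5, x6 as bits, MSB first):
  row 0 [000000]: (((0 IMPLIES 0) IMPLIES (0 XOR 0)) IMPLIES NOT 0) -> 1
  row 1 [000001]: (((0 IMPLIES 1) IMPLIES (0 XOR 0)) IMPLIES NOT 0) -> 1
  row 2 [000010]: (((0 IMPLIES 0) IMPLIES (0 XOR 1)) IMPLIES NOT 0) -> 1
  row 3 [000011]: (((0 IMPLIES 1) IMPLIES (0 XOR 1)) IMPLIES NOT 0) -> 1
  row 4 [000100]: (((1 IMPLIES 0) IMPLIES (1 XOR 0)) IMPLIES NOT 0) -> 1
  (every remaining row is evaluated the same way; all 64 results are listed next)
Full result column, 8 rows per line (x1,x2,x3 fixed per line; x4,x5,x6 runs 000..111 left to right):
  rows 0-7 [x1,x2,x3=000]: 11111111  (ones: 8)
  rows 8-15 [x1,x2,x3=001]: 11111111  (ones: 8)
  rows 16-23 [x1,x2,x3=010]: 11000001  (ones: 3)
  rows 24-31 [x1,x2,x3=011]: 11000001  (ones: 3)
  rows 32-39 [x1,x2,x3=100]: 11111111  (ones: 8)
  rows 40-47 [x1,x2,x3=101]: 11111111  (ones: 8)
  rows 48-55 [x1,x2,x3=110]: 11000001  (ones: 3)
  rows 56-63 [x1,x2,x3=111]: 11000001  (ones: 3)
Count of 1-rows = 8+8+3+3+8+8+3+3 = 44

44


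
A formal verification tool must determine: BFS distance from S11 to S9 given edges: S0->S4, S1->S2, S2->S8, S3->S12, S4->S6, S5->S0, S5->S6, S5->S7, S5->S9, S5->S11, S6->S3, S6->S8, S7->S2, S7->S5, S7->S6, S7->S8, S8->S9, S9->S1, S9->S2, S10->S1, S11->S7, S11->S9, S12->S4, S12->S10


BFS layer-by-layer from S11:
  dist 0: {S11}
  dist 1: {S7, S9}
  -> S9 reached at distance 1
Shortest path length = 1

1


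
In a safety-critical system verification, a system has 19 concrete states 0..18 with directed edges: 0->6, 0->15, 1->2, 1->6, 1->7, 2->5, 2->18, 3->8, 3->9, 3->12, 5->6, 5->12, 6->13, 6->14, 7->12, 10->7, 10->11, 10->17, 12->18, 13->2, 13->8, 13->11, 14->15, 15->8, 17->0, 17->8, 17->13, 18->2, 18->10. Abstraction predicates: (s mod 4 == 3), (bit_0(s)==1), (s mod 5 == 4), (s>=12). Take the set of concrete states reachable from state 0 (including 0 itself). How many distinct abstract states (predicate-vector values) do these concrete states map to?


BFS from 0:
Concrete reachable: {0, 2, 5, 6, 7, 8, 10, 11, 12, 13, 14, 15, 17, 18}
Abstract via predicates (s mod 4 == 3), (bit_0(s)==1), (s mod 5 == 4), (s>=12):
  (0,0,0,0) <- {0, 2, 6, 8, 10}
  (0,0,0,1) <- {12, 18}
  (0,0,1,1) <- {14}
  (0,1,0,0) <- {5}
  (0,1,0,1) <- {13, 17}
  (1,1,0,0) <- {7, 11}
  (1,1,0,1) <- {15}
Distinct abstract states = 7

7


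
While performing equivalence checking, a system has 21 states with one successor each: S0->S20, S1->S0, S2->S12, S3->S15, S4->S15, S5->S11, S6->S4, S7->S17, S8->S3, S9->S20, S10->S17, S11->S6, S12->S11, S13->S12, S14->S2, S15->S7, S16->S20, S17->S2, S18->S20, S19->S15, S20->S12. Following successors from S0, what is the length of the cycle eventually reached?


Trace from S0 until a state repeats:
  S0 -> S20 -> S12 -> S11 -> S6 -> S4 -> S15 -> S7 -> S17 -> S2 -> S12
S12 first seen at step 2, revisited at step 10.
Cycle length = 10 - 2 = 8

8


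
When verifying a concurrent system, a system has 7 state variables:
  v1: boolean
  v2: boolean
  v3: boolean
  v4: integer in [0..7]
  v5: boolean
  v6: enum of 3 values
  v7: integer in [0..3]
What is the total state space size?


State space = product of domain sizes of all variables.
Domain sizes:
  v1 (boolean): 2
  v2 (boolean): 2
  v3 (boolean): 2
  v4 (integer in [0..7]): 8
  v5 (boolean): 2
  v6 (enum of 3 values): 3
  v7 (integer in [0..3]): 4
Product = 2 * 2 * 2 * 8 * 2 * 3 * 4 = 1536

1536


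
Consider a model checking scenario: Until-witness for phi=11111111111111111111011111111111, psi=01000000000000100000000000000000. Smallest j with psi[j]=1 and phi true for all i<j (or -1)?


(phi U psi) at 0: need smallest j with psi[j]=1 and phi[i]=1 for all i in [0,j).
Scan from step 0:
  step 0: phi=1, psi=0 -> continue
  step 1: psi=1 and phi held for [0,1) -> witness found
Witness step = 1

1


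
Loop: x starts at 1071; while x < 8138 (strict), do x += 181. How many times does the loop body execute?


Step 1: x goes from 1071 toward 8138 by 181; the body runs while x<8138, so iterations = ceil((bound-start)/step)
Step 2: Distance=7067
Step 3: ceil(7067/181)=40

40


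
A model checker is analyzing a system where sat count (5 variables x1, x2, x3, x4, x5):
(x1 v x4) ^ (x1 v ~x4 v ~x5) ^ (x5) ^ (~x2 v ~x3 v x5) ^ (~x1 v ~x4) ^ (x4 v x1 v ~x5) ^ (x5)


CNF with 7 clauses over 5 vars (32 assignments).
An assignment satisfies CNF iff every clause has >=1 true literal.
Check each row (bits = x1,x2,x3,x4,x5; clause T/F shown):
  row 0 [00000]: clauses=FTFTTTF -> 0
  row 1 [00001]: clauses=FTTTTFT -> 0
  row 2 [00010]: clauses=TTFTTTF -> 0
  row 3 [00011]: clauses=TFTTTTT -> 0
  row 4 [00100]: clauses=FTFTTTF -> 0
  row 5 [00101]: clauses=FTTTTFT -> 0
  row 6 [00110]: clauses=TTFTTTF -> 0
  row 7 [00111]: clauses=TFTTTTT -> 0
  row 8 [01000]: clauses=FTFTTTF -> 0
  row 9 [01001]: clauses=FTTTTFT -> 0
  row 10 [01010]: clauses=TTFTTTF -> 0
  row 11 [01011]: clauses=TFTTTTT -> 0
  row 12 [01100]: clauses=FTFFTTF -> 0
  row 13 [01101]: clauses=FTTTTFT -> 0
  row 14 [01110]: clauses=TTFFTTF -> 0
  row 15 [01111]: clauses=TFTTTTT -> 0
  row 16 [10000]: clauses=TTFTTTF -> 0
  row 17 [10001]: clauses=TTTTTTT -> 1
  row 18 [10010]: clauses=TTFTFTF -> 0
  row 19 [10011]: clauses=TTTTFTT -> 0
  row 20 [10100]: clauses=TTFTTTF -> 0
  row 21 [10101]: clauses=TTTTTTT -> 1
  row 22 [10110]: clauses=TTFTFTF -> 0
  row 23 [10111]: clauses=TTTTFTT -> 0
  row 24 [11000]: clauses=TTFTTTF -> 0
  row 25 [11001]: clauses=TTTTTTT -> 1
  row 26 [11010]: clauses=TTFTFTF -> 0
  row 27 [11011]: clauses=TTTTFTT -> 0
  row 28 [11100]: clauses=TTFFTTF -> 0
  row 29 [11101]: clauses=TTTTTTT -> 1
  row 30 [11110]: clauses=TTFFFTF -> 0
  row 31 [11111]: clauses=TTTTFTT -> 0
Full result column, 8 rows per line (x1,x2 fixed per line; x3,x4,x5 runs 000..111 left to right):
  rows 0-7 [x1,x2=00]: 00000000  (ones: 0)
  rows 8-15 [x1,x2=01]: 00000000  (ones: 0)
  rows 16-23 [x1,x2=10]: 01000100  (ones: 2)
  rows 24-31 [x1,x2=11]: 01000100  (ones: 2)
Satisfying assignments = 0+0+2+2 = 4

4


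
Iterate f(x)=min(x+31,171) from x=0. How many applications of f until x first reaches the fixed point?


Step 1: x=0, cap=171, increment=31
Step 2: x grows by 31 each step until capped at 171; fixed point is x=171
Step 3: iterations = ceil(171/31) = 6

6


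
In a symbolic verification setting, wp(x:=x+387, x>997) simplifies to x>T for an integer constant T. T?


Formula: wp(x:=E, P) = P[E/x] (substitute E for x in postcondition)
Step 1: Postcondition: x>997
Step 2: Substitute x+387 for x: x+387>997
Step 3: Solve for x: x > 997-387 = 610

610


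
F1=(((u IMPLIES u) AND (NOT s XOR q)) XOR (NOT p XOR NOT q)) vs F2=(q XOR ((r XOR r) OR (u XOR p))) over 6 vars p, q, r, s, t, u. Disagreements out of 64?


F1 = (((u IMPLIES u) AND (NOT s XOR q)) XOR (NOT p XOR NOT q))
F2 = (q XOR ((r XOR r) OR (u XOR p)))
Evaluate both on each of 64 rows (bits = p,q,r,s,t,u):
  row 0 [000000]: F1=1 F2=0 (differ) -> 1
  row 1 [000001]: F1=1 F2=1 -> 0
  row 2 [000010]: F1=1 F2=0 (differ) -> 1
  row 3 [000011]: F1=1 F2=1 -> 0
  row 4 [000100]: F1=0 F2=0 -> 0
  (every remaining row is evaluated the same way; all 64 results are listed next)
Full result column, 8 rows per line (p,q,r fixed per line; s,t,u runs 000..111 left to right):
  rows 0-7 [p,q,r=000]: 10100101  (ones: 4)
  rows 8-15 [p,q,r=001]: 10100101  (ones: 4)
  rows 16-23 [p,q,r=010]: 01011010  (ones: 4)
  rows 24-31 [p,q,r=011]: 01011010  (ones: 4)
  rows 32-39 [p,q,r=100]: 10100101  (ones: 4)
  rows 40-47 [p,q,r=101]: 10100101  (ones: 4)
  rows 48-55 [p,q,r=110]: 01011010  (ones: 4)
  rows 56-63 [p,q,r=111]: 01011010  (ones: 4)
Disagreements = 4+4+4+4+4+4+4+4 = 32

32


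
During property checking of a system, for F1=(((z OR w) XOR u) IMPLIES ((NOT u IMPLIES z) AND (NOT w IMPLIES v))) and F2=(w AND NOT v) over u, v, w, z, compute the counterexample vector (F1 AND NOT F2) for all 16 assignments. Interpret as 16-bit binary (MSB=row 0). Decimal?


F1 = (((z OR w) XOR u) IMPLIES ((NOT u IMPLIES z) AND (NOT w IMPLIES v)))
F2 = (w AND NOT v)
Counterexample to F1=>F2 is where F1=1 and F2=0.
Evaluate each row (bits = u,v,w,z, MSB first):
  row 0 [0000]: F1=1 F2=0 -> F1&~F2 -> 1
  row 1 [0001]: F1=0 F2=0 -> F1&~F2 -> 0
  row 2 [0010]: F1=0 F2=1 -> F1&~F2 -> 0
  row 3 [0011]: F1=1 F2=1 -> F1&~F2 -> 0
  row 4 [0100]: F1=1 F2=0 -> F1&~F2 -> 1
  row 5 [0101]: F1=1 F2=0 -> F1&~F2 -> 1
  row 6 [0110]: F1=0 F2=0 -> F1&~F2 -> 0
  row 7 [0111]: F1=1 F2=0 -> F1&~F2 -> 1
  row 8 [1000]: F1=0 F2=0 -> F1&~F2 -> 0
  row 9 [1001]: F1=1 F2=0 -> F1&~F2 -> 1
  row 10 [1010]: F1=1 F2=1 -> F1&~F2 -> 0
  row 11 [1011]: F1=1 F2=1 -> F1&~F2 -> 0
  row 12 [1100]: F1=1 F2=0 -> F1&~F2 -> 1
  row 13 [1101]: F1=1 F2=0 -> F1&~F2 -> 1
  row 14 [1110]: F1=1 F2=0 -> F1&~F2 -> 1
  row 15 [1111]: F1=1 F2=0 -> F1&~F2 -> 1
Full result column, 4 rows per line (u,v fixed per line; w,z runs 00..11 left to right):
  rows 0-3 [u,v=00]: 1000  = hex 8
  rows 4-7 [u,v=01]: 1101  = hex D
  rows 8-11 [u,v=10]: 0100  = hex 4
  rows 12-15 [u,v=11]: 1111  = hex F
Counterexample vector (row 0 .. row 15) = 1000110101001111
Output column grouped in 4s = 1000 1101 0100 1111 = 0x8D4F
Convert to decimal digit by digit (value = value*16 + digit):
  8 -> 8
  8*16 + 13 (D) = 141
  141*16 + 4 = 2260
  2260*16 + 15 (F) = 36175
Decimal = 36175

36175


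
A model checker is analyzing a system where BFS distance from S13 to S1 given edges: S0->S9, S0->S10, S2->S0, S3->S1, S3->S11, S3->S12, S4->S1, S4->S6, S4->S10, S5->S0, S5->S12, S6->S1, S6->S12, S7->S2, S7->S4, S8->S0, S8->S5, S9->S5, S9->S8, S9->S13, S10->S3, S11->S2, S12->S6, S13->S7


BFS layer-by-layer from S13:
  dist 0: {S13}
  dist 1: {S7}
  dist 2: {S2, S4}
  dist 3: {S0, S1, S6, S10}
  -> S1 reached at distance 3
Shortest path length = 3

3


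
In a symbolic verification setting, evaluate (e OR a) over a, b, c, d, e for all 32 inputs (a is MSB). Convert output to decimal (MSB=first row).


Formula: (e OR a) over a, b, c, d, e (32 rows)
Evaluate each row (bits = a,b,c,d,e, MSB first):
  row 0 [00000]: (0 OR 0) -> 0
  row 1 [00001]: (1 OR 0) -> 1
  row 2 [00010]: (0 OR 0) -> 0
  row 3 [00011]: (1 OR 0) -> 1
  row 4 [00100]: (0 OR 0) -> 0
  row 5 [00101]: (1 OR 0) -> 1
  row 6 [00110]: (0 OR 0) -> 0
  row 7 [00111]: (1 OR 0) -> 1
  row 8 [01000]: (0 OR 0) -> 0
  row 9 [01001]: (1 OR 0) -> 1
  row 10 [01010]: (0 OR 0) -> 0
  row 11 [01011]: (1 OR 0) -> 1
  row 12 [01100]: (0 OR 0) -> 0
  row 13 [01101]: (1 OR 0) -> 1
  row 14 [01110]: (0 OR 0) -> 0
  row 15 [01111]: (1 OR 0) -> 1
  row 16 [10000]: (0 OR 1) -> 1
  row 17 [10001]: (1 OR 1) -> 1
  row 18 [10010]: (0 OR 1) -> 1
  row 19 [10011]: (1 OR 1) -> 1
  row 20 [10100]: (0 OR 1) -> 1
  row 21 [10101]: (1 OR 1) -> 1
  row 22 [10110]: (0 OR 1) -> 1
  row 23 [10111]: (1 OR 1) -> 1
  row 24 [11000]: (0 OR 1) -> 1
  row 25 [11001]: (1 OR 1) -> 1
  row 26 [11010]: (0 OR 1) -> 1
  row 27 [11011]: (1 OR 1) -> 1
  row 28 [11100]: (0 OR 1) -> 1
  row 29 [11101]: (1 OR 1) -> 1
  row 30 [11110]: (0 OR 1) -> 1
  row 31 [11111]: (1 OR 1) -> 1
Full result column, 4 rows per line (a,b,c fixed per line; d,e runs 00..11 left to right):
  rows 0-3 [a,b,c=000]: 0101  = hex 5
  rows 4-7 [a,b,c=001]: 0101  = hex 5
  rows 8-11 [a,b,c=010]: 0101  = hex 5
  rows 12-15 [a,b,c=011]: 0101  = hex 5
  rows 16-19 [a,b,c=100]: 1111  = hex F
  rows 20-23 [a,b,c=101]: 1111  = hex F
  rows 24-27 [a,b,c=110]: 1111  = hex F
  rows 28-31 [a,b,c=111]: 1111  = hex F
Output column (row 0 .. row 31) = 01010101010101011111111111111111
Output column grouped in 4s = 0101 0101 0101 0101 1111 1111 1111 1111 = 0x5555FFFF
Convert to decimal digit by digit (value = value*16 + digit):
  5 -> 5
  5*16 + 5 = 85
  85*16 + 5 = 1365
  1365*16 + 5 = 21845
  21845*16 + 15 (F) = 349535
  349535*16 + 15 (F) = 5592575
  5592575*16 + 15 (F) = 89481215
  89481215*16 + 15 (F) = 1431699455
Decimal = 1431699455

1431699455
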